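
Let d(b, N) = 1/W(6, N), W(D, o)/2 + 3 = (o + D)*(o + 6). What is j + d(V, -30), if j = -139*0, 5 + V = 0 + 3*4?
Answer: 1/1146 ≈ 0.00087260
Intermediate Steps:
W(D, o) = -6 + 2*(6 + o)*(D + o) (W(D, o) = -6 + 2*((o + D)*(o + 6)) = -6 + 2*((D + o)*(6 + o)) = -6 + 2*((6 + o)*(D + o)) = -6 + 2*(6 + o)*(D + o))
V = 7 (V = -5 + (0 + 3*4) = -5 + (0 + 12) = -5 + 12 = 7)
d(b, N) = 1/(66 + 2*N**2 + 24*N) (d(b, N) = 1/(-6 + 2*N**2 + 12*6 + 12*N + 2*6*N) = 1/(-6 + 2*N**2 + 72 + 12*N + 12*N) = 1/(66 + 2*N**2 + 24*N))
j = 0
j + d(V, -30) = 0 + 1/(2*(33 + (-30)**2 + 12*(-30))) = 0 + 1/(2*(33 + 900 - 360)) = 0 + (1/2)/573 = 0 + (1/2)*(1/573) = 0 + 1/1146 = 1/1146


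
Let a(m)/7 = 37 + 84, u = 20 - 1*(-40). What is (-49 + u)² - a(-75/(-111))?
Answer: -726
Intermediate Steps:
u = 60 (u = 20 + 40 = 60)
a(m) = 847 (a(m) = 7*(37 + 84) = 7*121 = 847)
(-49 + u)² - a(-75/(-111)) = (-49 + 60)² - 1*847 = 11² - 847 = 121 - 847 = -726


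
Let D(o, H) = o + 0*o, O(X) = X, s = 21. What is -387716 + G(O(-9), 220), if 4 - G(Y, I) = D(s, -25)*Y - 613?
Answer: -386910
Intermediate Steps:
D(o, H) = o (D(o, H) = o + 0 = o)
G(Y, I) = 617 - 21*Y (G(Y, I) = 4 - (21*Y - 613) = 4 - (-613 + 21*Y) = 4 + (613 - 21*Y) = 617 - 21*Y)
-387716 + G(O(-9), 220) = -387716 + (617 - 21*(-9)) = -387716 + (617 + 189) = -387716 + 806 = -386910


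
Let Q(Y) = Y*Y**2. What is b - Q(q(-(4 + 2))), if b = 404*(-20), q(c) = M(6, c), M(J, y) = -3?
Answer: -8053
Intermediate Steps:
q(c) = -3
Q(Y) = Y**3
b = -8080
b - Q(q(-(4 + 2))) = -8080 - 1*(-3)**3 = -8080 - 1*(-27) = -8080 + 27 = -8053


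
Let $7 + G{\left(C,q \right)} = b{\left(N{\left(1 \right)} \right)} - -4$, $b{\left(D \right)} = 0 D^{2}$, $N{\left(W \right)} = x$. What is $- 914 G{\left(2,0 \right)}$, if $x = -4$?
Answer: $2742$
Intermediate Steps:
$N{\left(W \right)} = -4$
$b{\left(D \right)} = 0$
$G{\left(C,q \right)} = -3$ ($G{\left(C,q \right)} = -7 + \left(0 - -4\right) = -7 + \left(0 + 4\right) = -7 + 4 = -3$)
$- 914 G{\left(2,0 \right)} = \left(-914\right) \left(-3\right) = 2742$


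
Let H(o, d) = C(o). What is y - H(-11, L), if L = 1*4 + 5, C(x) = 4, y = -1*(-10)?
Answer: 6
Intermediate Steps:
y = 10
L = 9 (L = 4 + 5 = 9)
H(o, d) = 4
y - H(-11, L) = 10 - 1*4 = 10 - 4 = 6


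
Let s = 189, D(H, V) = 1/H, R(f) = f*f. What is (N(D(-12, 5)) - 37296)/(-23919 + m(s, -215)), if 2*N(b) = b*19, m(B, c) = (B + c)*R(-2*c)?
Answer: 895123/115951656 ≈ 0.0077198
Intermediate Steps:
R(f) = f²
m(B, c) = 4*c²*(B + c) (m(B, c) = (B + c)*(-2*c)² = (B + c)*(4*c²) = 4*c²*(B + c))
N(b) = 19*b/2 (N(b) = (b*19)/2 = (19*b)/2 = 19*b/2)
(N(D(-12, 5)) - 37296)/(-23919 + m(s, -215)) = ((19/2)/(-12) - 37296)/(-23919 + 4*(-215)²*(189 - 215)) = ((19/2)*(-1/12) - 37296)/(-23919 + 4*46225*(-26)) = (-19/24 - 37296)/(-23919 - 4807400) = -895123/24/(-4831319) = -895123/24*(-1/4831319) = 895123/115951656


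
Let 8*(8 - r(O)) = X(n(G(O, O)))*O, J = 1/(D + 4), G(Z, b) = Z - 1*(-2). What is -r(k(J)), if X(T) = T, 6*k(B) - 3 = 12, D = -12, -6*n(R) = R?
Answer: -527/64 ≈ -8.2344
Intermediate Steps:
G(Z, b) = 2 + Z (G(Z, b) = Z + 2 = 2 + Z)
n(R) = -R/6
J = -⅛ (J = 1/(-12 + 4) = 1/(-8) = -⅛ ≈ -0.12500)
k(B) = 5/2 (k(B) = ½ + (⅙)*12 = ½ + 2 = 5/2)
r(O) = 8 - O*(-⅓ - O/6)/8 (r(O) = 8 - (-(2 + O)/6)*O/8 = 8 - (-⅓ - O/6)*O/8 = 8 - O*(-⅓ - O/6)/8)
-r(k(J)) = -(8 + (1/48)*(5/2)*(2 + 5/2)) = -(8 + (1/48)*(5/2)*(9/2)) = -(8 + 15/64) = -1*527/64 = -527/64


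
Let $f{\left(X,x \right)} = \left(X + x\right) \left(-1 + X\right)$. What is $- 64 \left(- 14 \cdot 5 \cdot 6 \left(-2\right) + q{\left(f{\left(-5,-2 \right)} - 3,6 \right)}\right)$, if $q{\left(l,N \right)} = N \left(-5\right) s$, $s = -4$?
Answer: $-61440$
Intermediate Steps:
$f{\left(X,x \right)} = \left(-1 + X\right) \left(X + x\right)$
$q{\left(l,N \right)} = 20 N$ ($q{\left(l,N \right)} = N \left(-5\right) \left(-4\right) = - 5 N \left(-4\right) = 20 N$)
$- 64 \left(- 14 \cdot 5 \cdot 6 \left(-2\right) + q{\left(f{\left(-5,-2 \right)} - 3,6 \right)}\right) = - 64 \left(- 14 \cdot 5 \cdot 6 \left(-2\right) + 20 \cdot 6\right) = - 64 \left(- 14 \cdot 30 \left(-2\right) + 120\right) = - 64 \left(\left(-14\right) \left(-60\right) + 120\right) = - 64 \left(840 + 120\right) = \left(-64\right) 960 = -61440$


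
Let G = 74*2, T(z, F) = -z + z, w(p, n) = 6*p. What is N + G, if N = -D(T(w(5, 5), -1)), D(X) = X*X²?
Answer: 148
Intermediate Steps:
T(z, F) = 0
G = 148
D(X) = X³
N = 0 (N = -1*0³ = -1*0 = 0)
N + G = 0 + 148 = 148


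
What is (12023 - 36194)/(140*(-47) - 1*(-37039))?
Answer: -8057/10153 ≈ -0.79356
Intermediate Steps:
(12023 - 36194)/(140*(-47) - 1*(-37039)) = -24171/(-6580 + 37039) = -24171/30459 = -24171*1/30459 = -8057/10153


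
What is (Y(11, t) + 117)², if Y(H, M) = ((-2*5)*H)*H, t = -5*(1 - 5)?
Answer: 1194649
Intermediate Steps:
t = 20 (t = -5*(-4) = 20)
Y(H, M) = -10*H² (Y(H, M) = (-10*H)*H = -10*H²)
(Y(11, t) + 117)² = (-10*11² + 117)² = (-10*121 + 117)² = (-1210 + 117)² = (-1093)² = 1194649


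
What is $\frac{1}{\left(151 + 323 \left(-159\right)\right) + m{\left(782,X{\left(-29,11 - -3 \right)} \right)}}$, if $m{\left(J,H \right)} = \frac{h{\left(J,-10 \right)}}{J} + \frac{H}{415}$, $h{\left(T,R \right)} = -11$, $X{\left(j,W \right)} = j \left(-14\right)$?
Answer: $- \frac{324530}{16617570253} \approx -1.9529 \cdot 10^{-5}$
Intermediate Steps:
$X{\left(j,W \right)} = - 14 j$
$m{\left(J,H \right)} = - \frac{11}{J} + \frac{H}{415}$
$\frac{1}{\left(151 + 323 \left(-159\right)\right) + m{\left(782,X{\left(-29,11 - -3 \right)} \right)}} = \frac{1}{\left(151 + 323 \left(-159\right)\right) - \left(\frac{11}{782} - \left(- \frac{14}{415}\right) \left(-29\right)\right)} = \frac{1}{\left(151 - 51357\right) + \left(\left(-11\right) \frac{1}{782} + \frac{1}{415} \cdot 406\right)} = \frac{1}{-51206 + \left(- \frac{11}{782} + \frac{406}{415}\right)} = \frac{1}{-51206 + \frac{312927}{324530}} = \frac{1}{- \frac{16617570253}{324530}} = - \frac{324530}{16617570253}$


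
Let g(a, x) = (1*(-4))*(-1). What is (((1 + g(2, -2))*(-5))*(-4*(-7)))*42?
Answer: -29400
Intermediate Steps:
g(a, x) = 4 (g(a, x) = -4*(-1) = 4)
(((1 + g(2, -2))*(-5))*(-4*(-7)))*42 = (((1 + 4)*(-5))*(-4*(-7)))*42 = ((5*(-5))*28)*42 = -25*28*42 = -700*42 = -29400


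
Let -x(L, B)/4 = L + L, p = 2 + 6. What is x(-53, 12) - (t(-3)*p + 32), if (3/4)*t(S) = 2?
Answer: 1112/3 ≈ 370.67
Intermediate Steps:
p = 8
x(L, B) = -8*L (x(L, B) = -4*(L + L) = -8*L)
t(S) = 8/3 (t(S) = (4/3)*2 = 8/3)
x(-53, 12) - (t(-3)*p + 32) = -8*(-53) - ((8/3)*8 + 32) = 424 - (64/3 + 32) = 424 - 1*160/3 = 424 - 160/3 = 1112/3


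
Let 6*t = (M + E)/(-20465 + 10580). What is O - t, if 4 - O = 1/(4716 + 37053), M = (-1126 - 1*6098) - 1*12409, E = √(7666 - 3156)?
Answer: 1009907497/275257710 + √4510/59310 ≈ 3.6701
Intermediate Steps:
E = √4510 ≈ 67.156
M = -19633 (M = (-1126 - 6098) - 12409 = -7224 - 12409 = -19633)
O = 167075/41769 (O = 4 - 1/(4716 + 37053) = 4 - 1/41769 = 167075/41769 ≈ 4.0000)
t = 19633/59310 - √4510/59310 (t = ((-19633 + √4510)/(-20465 + 10580))/6 = ((-19633 + √4510)/(-9885))/6 = ((-19633 + √4510)*(-1/9885))/6 = (19633/9885 - √4510/9885)/6 = 19633/59310 - √4510/59310 ≈ 0.32989)
O - t = 167075/41769 - (19633/59310 - √4510/59310) = 167075/41769 + (-19633/59310 + √4510/59310) = 1009907497/275257710 + √4510/59310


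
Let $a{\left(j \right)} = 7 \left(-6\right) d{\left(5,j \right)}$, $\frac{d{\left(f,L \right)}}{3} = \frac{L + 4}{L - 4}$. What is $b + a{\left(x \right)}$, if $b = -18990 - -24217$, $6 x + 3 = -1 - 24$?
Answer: $\frac{67825}{13} \approx 5217.3$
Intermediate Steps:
$x = - \frac{14}{3}$ ($x = - \frac{1}{2} + \frac{-1 - 24}{6} = - \frac{1}{2} + \frac{1}{6} \left(-25\right) = - \frac{1}{2} - \frac{25}{6} = - \frac{14}{3} \approx -4.6667$)
$d{\left(f,L \right)} = \frac{3 \left(4 + L\right)}{-4 + L}$ ($d{\left(f,L \right)} = 3 \frac{L + 4}{L - 4} = 3 \frac{4 + L}{-4 + L} = \frac{3 \left(4 + L\right)}{-4 + L}$)
$a{\left(j \right)} = - \frac{126 \left(4 + j\right)}{-4 + j}$ ($a{\left(j \right)} = 7 \left(-6\right) \frac{3 \left(4 + j\right)}{-4 + j} = - 42 \frac{3 \left(4 + j\right)}{-4 + j} = - \frac{126 \left(4 + j\right)}{-4 + j}$)
$b = 5227$ ($b = -18990 + 24217 = 5227$)
$b + a{\left(x \right)} = 5227 + \frac{126 \left(-4 - - \frac{14}{3}\right)}{-4 - \frac{14}{3}} = 5227 + \frac{126 \left(-4 + \frac{14}{3}\right)}{- \frac{26}{3}} = 5227 + 126 \left(- \frac{3}{26}\right) \frac{2}{3} = 5227 - \frac{126}{13} = \frac{67825}{13}$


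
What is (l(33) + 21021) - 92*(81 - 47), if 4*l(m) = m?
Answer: 71605/4 ≈ 17901.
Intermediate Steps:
l(m) = m/4
(l(33) + 21021) - 92*(81 - 47) = ((1/4)*33 + 21021) - 92*(81 - 47) = (33/4 + 21021) - 92*34 = 84117/4 - 3128 = 71605/4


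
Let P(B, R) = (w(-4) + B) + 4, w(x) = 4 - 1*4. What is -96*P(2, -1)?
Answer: -576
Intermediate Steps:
w(x) = 0 (w(x) = 4 - 4 = 0)
P(B, R) = 4 + B (P(B, R) = (0 + B) + 4 = B + 4 = 4 + B)
-96*P(2, -1) = -96*(4 + 2) = -96*6 = -576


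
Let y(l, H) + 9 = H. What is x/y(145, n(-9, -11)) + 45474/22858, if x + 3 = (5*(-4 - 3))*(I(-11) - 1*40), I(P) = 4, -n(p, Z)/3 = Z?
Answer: 451877/8312 ≈ 54.364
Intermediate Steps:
n(p, Z) = -3*Z
x = 1257 (x = -3 + (5*(-4 - 3))*(4 - 1*40) = -3 + (5*(-7))*(4 - 40) = -3 - 35*(-36) = -3 + 1260 = 1257)
y(l, H) = -9 + H
x/y(145, n(-9, -11)) + 45474/22858 = 1257/(-9 - 3*(-11)) + 45474/22858 = 1257/(-9 + 33) + 45474*(1/22858) = 1257/24 + 2067/1039 = 1257*(1/24) + 2067/1039 = 419/8 + 2067/1039 = 451877/8312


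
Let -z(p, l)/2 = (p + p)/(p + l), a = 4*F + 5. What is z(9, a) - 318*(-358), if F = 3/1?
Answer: 1479954/13 ≈ 1.1384e+5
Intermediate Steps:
F = 3 (F = 3*1 = 3)
a = 17 (a = 4*3 + 5 = 12 + 5 = 17)
z(p, l) = -4*p/(l + p) (z(p, l) = -2*(p + p)/(p + l) = -2*2*p/(l + p) = -4*p/(l + p))
z(9, a) - 318*(-358) = -4*9/(17 + 9) - 318*(-358) = -4*9/26 + 113844 = -4*9*1/26 + 113844 = -18/13 + 113844 = 1479954/13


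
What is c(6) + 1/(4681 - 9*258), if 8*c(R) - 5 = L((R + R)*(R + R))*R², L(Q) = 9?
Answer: 776119/18872 ≈ 41.125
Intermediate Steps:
c(R) = 5/8 + 9*R²/8 (c(R) = 5/8 + (9*R²)/8 = 5/8 + 9*R²/8)
c(6) + 1/(4681 - 9*258) = (5/8 + (9/8)*6²) + 1/(4681 - 9*258) = (5/8 + (9/8)*36) + 1/(4681 - 2322) = (5/8 + 81/2) + 1/2359 = 329/8 + 1/2359 = 776119/18872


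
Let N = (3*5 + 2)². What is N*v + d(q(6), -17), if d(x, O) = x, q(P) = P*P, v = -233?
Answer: -67301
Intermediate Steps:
q(P) = P²
N = 289 (N = (15 + 2)² = 17² = 289)
N*v + d(q(6), -17) = 289*(-233) + 6² = -67337 + 36 = -67301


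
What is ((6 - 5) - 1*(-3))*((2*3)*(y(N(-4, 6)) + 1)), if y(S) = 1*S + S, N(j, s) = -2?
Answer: -72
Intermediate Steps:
y(S) = 2*S (y(S) = S + S = 2*S)
((6 - 5) - 1*(-3))*((2*3)*(y(N(-4, 6)) + 1)) = ((6 - 5) - 1*(-3))*((2*3)*(2*(-2) + 1)) = (1 + 3)*(6*(-4 + 1)) = 4*(6*(-3)) = 4*(-18) = -72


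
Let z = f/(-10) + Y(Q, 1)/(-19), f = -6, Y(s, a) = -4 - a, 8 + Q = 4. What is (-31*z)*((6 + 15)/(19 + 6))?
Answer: -53382/2375 ≈ -22.477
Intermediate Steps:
Q = -4 (Q = -8 + 4 = -4)
z = 82/95 (z = -6/(-10) + (-4 - 1*1)/(-19) = -6*(-1/10) + (-4 - 1)*(-1/19) = 3/5 - 5*(-1/19) = 3/5 + 5/19 = 82/95 ≈ 0.86316)
(-31*z)*((6 + 15)/(19 + 6)) = (-31*82/95)*((6 + 15)/(19 + 6)) = -53382/(95*25) = -2542/95*21/25 = -53382/2375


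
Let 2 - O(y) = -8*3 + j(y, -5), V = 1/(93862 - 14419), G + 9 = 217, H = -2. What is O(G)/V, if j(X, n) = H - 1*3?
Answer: 2462733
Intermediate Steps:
G = 208 (G = -9 + 217 = 208)
V = 1/79443 ≈ 1.2588e-5
j(X, n) = -5 (j(X, n) = -2 - 1*3 = -2 - 3 = -5)
O(y) = 31 (O(y) = 2 - (-8*3 - 5) = 2 - (-24 - 5) = 2 - 1*(-29) = 2 + 29 = 31)
O(G)/V = 31/(1/79443) = 31*79443 = 2462733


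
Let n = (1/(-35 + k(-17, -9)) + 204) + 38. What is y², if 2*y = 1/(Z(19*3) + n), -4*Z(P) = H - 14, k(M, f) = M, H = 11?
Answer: 169/39828721 ≈ 4.2432e-6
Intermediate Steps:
Z(P) = ¾ (Z(P) = -(11 - 14)/4 = -¼*(-3) = ¾)
n = 12583/52 (n = (1/(-35 - 17) + 204) + 38 = (1/(-52) + 204) + 38 = (-1/52 + 204) + 38 = 10607/52 + 38 = 12583/52 ≈ 241.98)
y = 13/6311 (y = 1/(2*(¾ + 12583/52)) = 1/(2*(6311/26)) = (½)*(26/6311) = 13/6311 ≈ 0.0020599)
y² = (13/6311)² = 169/39828721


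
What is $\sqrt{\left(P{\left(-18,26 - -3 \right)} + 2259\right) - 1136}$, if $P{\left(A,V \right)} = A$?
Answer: $\sqrt{1105} \approx 33.242$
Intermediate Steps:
$\sqrt{\left(P{\left(-18,26 - -3 \right)} + 2259\right) - 1136} = \sqrt{\left(-18 + 2259\right) - 1136} = \sqrt{2241 - 1136} = \sqrt{1105}$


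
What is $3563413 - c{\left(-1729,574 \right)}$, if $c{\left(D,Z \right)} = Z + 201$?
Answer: $3562638$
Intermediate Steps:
$c{\left(D,Z \right)} = 201 + Z$
$3563413 - c{\left(-1729,574 \right)} = 3563413 - \left(201 + 574\right) = 3563413 - 775 = 3562638$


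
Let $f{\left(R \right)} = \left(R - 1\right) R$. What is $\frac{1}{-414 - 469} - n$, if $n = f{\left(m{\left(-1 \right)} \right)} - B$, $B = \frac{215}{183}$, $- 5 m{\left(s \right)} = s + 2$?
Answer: $\frac{3772016}{4039725} \approx 0.93373$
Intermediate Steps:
$m{\left(s \right)} = - \frac{2}{5} - \frac{s}{5}$ ($m{\left(s \right)} = - \frac{s + 2}{5} = - \frac{2 + s}{5} = - \frac{2}{5} - \frac{s}{5}$)
$B = \frac{215}{183}$ ($B = 215 \cdot \frac{1}{183} = \frac{215}{183} \approx 1.1749$)
$f{\left(R \right)} = R \left(-1 + R\right)$ ($f{\left(R \right)} = \left(-1 + R\right) R = R \left(-1 + R\right)$)
$n = - \frac{4277}{4575}$ ($n = \left(- \frac{2}{5} - - \frac{1}{5}\right) \left(-1 - \frac{1}{5}\right) - \frac{215}{183} = \left(- \frac{2}{5} + \frac{1}{5}\right) \left(-1 + \left(- \frac{2}{5} + \frac{1}{5}\right)\right) - \frac{215}{183} = - \frac{-1 - \frac{1}{5}}{5} - \frac{215}{183} = \left(- \frac{1}{5}\right) \left(- \frac{6}{5}\right) - \frac{215}{183} = \frac{6}{25} - \frac{215}{183} = - \frac{4277}{4575} \approx -0.93486$)
$\frac{1}{-414 - 469} - n = \frac{1}{-414 - 469} - - \frac{4277}{4575} = \frac{1}{-883} + \frac{4277}{4575} = - \frac{1}{883} + \frac{4277}{4575} = \frac{3772016}{4039725}$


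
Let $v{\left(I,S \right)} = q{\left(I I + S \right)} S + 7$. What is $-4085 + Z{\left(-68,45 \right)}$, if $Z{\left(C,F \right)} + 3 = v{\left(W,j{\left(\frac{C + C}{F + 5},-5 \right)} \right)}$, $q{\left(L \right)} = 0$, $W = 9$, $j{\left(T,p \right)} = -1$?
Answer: $-4081$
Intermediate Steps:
$v{\left(I,S \right)} = 7$ ($v{\left(I,S \right)} = 0 S + 7 = 0 + 7 = 7$)
$Z{\left(C,F \right)} = 4$ ($Z{\left(C,F \right)} = -3 + 7 = 4$)
$-4085 + Z{\left(-68,45 \right)} = -4085 + 4 = -4081$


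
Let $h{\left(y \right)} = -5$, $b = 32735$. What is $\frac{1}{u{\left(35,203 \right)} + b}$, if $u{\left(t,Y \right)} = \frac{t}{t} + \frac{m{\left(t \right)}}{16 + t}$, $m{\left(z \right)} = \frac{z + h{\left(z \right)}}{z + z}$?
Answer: $\frac{119}{3895585} \approx 3.0547 \cdot 10^{-5}$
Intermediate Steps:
$m{\left(z \right)} = \frac{-5 + z}{2 z}$ ($m{\left(z \right)} = \frac{z - 5}{z + z} = \frac{-5 + z}{2 z}$)
$u{\left(t,Y \right)} = 1 + \frac{-5 + t}{2 t \left(16 + t\right)}$ ($u{\left(t,Y \right)} = \frac{t}{t} + \frac{\frac{1}{2} \frac{1}{t} \left(-5 + t\right)}{16 + t} = 1 + \frac{-5 + t}{2 t \left(16 + t\right)}$)
$\frac{1}{u{\left(35,203 \right)} + b} = \frac{1}{\frac{-5 + 35 + 2 \cdot 35 \left(16 + 35\right)}{2 \cdot 35 \left(16 + 35\right)} + 32735} = \frac{1}{\frac{1}{2} \cdot \frac{1}{35} \cdot \frac{1}{51} \left(-5 + 35 + 2 \cdot 35 \cdot 51\right) + 32735} = \frac{1}{\frac{1}{2} \cdot \frac{1}{35} \cdot \frac{1}{51} \left(-5 + 35 + 3570\right) + 32735} = \frac{1}{\frac{1}{2} \cdot \frac{1}{35} \cdot \frac{1}{51} \cdot 3600 + 32735} = \frac{1}{\frac{120}{119} + 32735} = \frac{1}{\frac{3895585}{119}} = \frac{119}{3895585}$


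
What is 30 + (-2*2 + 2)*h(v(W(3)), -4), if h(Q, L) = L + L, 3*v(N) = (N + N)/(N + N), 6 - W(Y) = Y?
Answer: 46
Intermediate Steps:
W(Y) = 6 - Y
v(N) = 1/3 (v(N) = ((N + N)/(N + N))/3 = ((2*N)/((2*N)))/3 = ((2*N)*(1/(2*N)))/3 = (1/3)*1 = 1/3)
h(Q, L) = 2*L
30 + (-2*2 + 2)*h(v(W(3)), -4) = 30 + (-2*2 + 2)*(2*(-4)) = 30 + (-4 + 2)*(-8) = 30 - 2*(-8) = 30 + 16 = 46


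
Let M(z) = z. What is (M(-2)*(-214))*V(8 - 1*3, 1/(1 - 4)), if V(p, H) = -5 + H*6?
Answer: -2996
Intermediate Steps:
V(p, H) = -5 + 6*H
(M(-2)*(-214))*V(8 - 1*3, 1/(1 - 4)) = (-2*(-214))*(-5 + 6/(1 - 4)) = 428*(-5 + 6/(-3)) = 428*(-5 + 6*(-⅓)) = 428*(-5 - 2) = 428*(-7) = -2996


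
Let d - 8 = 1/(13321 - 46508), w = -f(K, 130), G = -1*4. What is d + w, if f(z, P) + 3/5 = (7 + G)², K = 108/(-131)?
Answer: -66379/165935 ≈ -0.40003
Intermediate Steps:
K = -108/131 (K = 108*(-1/131) = -108/131 ≈ -0.82443)
G = -4
f(z, P) = 42/5 (f(z, P) = -⅗ + (7 - 4)² = -⅗ + 3² = -⅗ + 9 = 42/5)
w = -42/5 (w = -1*42/5 = -42/5 ≈ -8.4000)
d = 265495/33187 (d = 8 + 1/(13321 - 46508) = 8 + 1/(-33187) = 8 - 1/33187 = 265495/33187 ≈ 8.0000)
d + w = 265495/33187 - 42/5 = -66379/165935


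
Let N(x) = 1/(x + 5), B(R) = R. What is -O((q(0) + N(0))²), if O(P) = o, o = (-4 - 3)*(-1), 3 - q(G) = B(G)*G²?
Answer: -7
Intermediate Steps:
N(x) = 1/(5 + x)
q(G) = 3 - G³ (q(G) = 3 - G*G² = 3 - G³)
o = 7 (o = -7*(-1) = 7)
O(P) = 7
-O((q(0) + N(0))²) = -1*7 = -7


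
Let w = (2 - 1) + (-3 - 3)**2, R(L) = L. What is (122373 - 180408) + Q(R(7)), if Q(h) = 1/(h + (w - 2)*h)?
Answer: -14624819/252 ≈ -58035.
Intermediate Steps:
w = 37 (w = 1 + (-6)**2 = 1 + 36 = 37)
Q(h) = 1/(36*h) (Q(h) = 1/(h + (37 - 2)*h) = 1/(h + 35*h) = 1/(36*h))
(122373 - 180408) + Q(R(7)) = (122373 - 180408) + (1/36)/7 = -58035 + (1/36)*(1/7) = -58035 + 1/252 = -14624819/252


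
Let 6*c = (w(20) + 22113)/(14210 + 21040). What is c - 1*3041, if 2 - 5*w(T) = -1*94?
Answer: -1071915613/352500 ≈ -3040.9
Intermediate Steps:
w(T) = 96/5 (w(T) = ⅖ - (-1)*94/5 = ⅖ - ⅕*(-94) = ⅖ + 94/5 = 96/5)
c = 36887/352500 (c = ((96/5 + 22113)/(14210 + 21040))/6 = ((110661/5)/35250)/6 = ((110661/5)*(1/35250))/6 = (⅙)*(36887/58750) = 36887/352500 ≈ 0.10464)
c - 1*3041 = 36887/352500 - 1*3041 = 36887/352500 - 3041 = -1071915613/352500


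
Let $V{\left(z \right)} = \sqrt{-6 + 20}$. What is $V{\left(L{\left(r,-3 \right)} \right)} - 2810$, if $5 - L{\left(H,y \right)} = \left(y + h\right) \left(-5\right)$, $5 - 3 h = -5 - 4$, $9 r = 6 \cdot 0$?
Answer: $-2810 + \sqrt{14} \approx -2806.3$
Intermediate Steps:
$r = 0$ ($r = \frac{6 \cdot 0}{9} = \frac{1}{9} \cdot 0 = 0$)
$h = \frac{14}{3}$ ($h = \frac{5}{3} - \frac{-5 - 4}{3} = \frac{5}{3} - -3 = \frac{5}{3} + 3 = \frac{14}{3} \approx 4.6667$)
$L{\left(H,y \right)} = \frac{85}{3} + 5 y$ ($L{\left(H,y \right)} = 5 - \left(y + \frac{14}{3}\right) \left(-5\right) = 5 - \left(\frac{14}{3} + y\right) \left(-5\right) = 5 - \left(- \frac{70}{3} - 5 y\right) = 5 + \left(\frac{70}{3} + 5 y\right) = \frac{85}{3} + 5 y$)
$V{\left(z \right)} = \sqrt{14}$
$V{\left(L{\left(r,-3 \right)} \right)} - 2810 = \sqrt{14} - 2810 = -2810 + \sqrt{14}$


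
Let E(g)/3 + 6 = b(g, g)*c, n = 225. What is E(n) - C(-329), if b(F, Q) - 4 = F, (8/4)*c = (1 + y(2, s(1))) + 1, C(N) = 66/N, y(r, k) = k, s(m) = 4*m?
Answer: 672213/329 ≈ 2043.2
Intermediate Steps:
c = 3 (c = ((1 + 4*1) + 1)/2 = ((1 + 4) + 1)/2 = (5 + 1)/2 = (1/2)*6 = 3)
b(F, Q) = 4 + F
E(g) = 18 + 9*g (E(g) = -18 + 3*((4 + g)*3) = -18 + 3*(12 + 3*g) = -18 + (36 + 9*g) = 18 + 9*g)
E(n) - C(-329) = (18 + 9*225) - 66/(-329) = (18 + 2025) - 66*(-1)/329 = 2043 - 1*(-66/329) = 2043 + 66/329 = 672213/329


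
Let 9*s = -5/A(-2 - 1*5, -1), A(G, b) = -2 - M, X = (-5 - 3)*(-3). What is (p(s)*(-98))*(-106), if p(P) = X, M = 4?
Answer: 249312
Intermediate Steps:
X = 24 (X = -8*(-3) = 24)
A(G, b) = -6 (A(G, b) = -2 - 1*4 = -2 - 4 = -6)
s = 5/54 (s = (-5/(-6))/9 = (-5*(-1/6))/9 = (1/9)*(5/6) = 5/54 ≈ 0.092593)
p(P) = 24
(p(s)*(-98))*(-106) = (24*(-98))*(-106) = -2352*(-106) = 249312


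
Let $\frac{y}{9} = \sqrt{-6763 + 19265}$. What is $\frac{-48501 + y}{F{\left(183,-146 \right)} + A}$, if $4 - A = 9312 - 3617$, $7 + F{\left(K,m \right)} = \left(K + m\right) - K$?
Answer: $\frac{16167}{1948} - \frac{3 \sqrt{12502}}{1948} \approx 8.1271$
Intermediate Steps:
$F{\left(K,m \right)} = -7 + m$ ($F{\left(K,m \right)} = -7 + \left(\left(K + m\right) - K\right) = -7 + m$)
$y = 9 \sqrt{12502}$ ($y = 9 \sqrt{-6763 + 19265} = 9 \sqrt{12502} \approx 1006.3$)
$A = -5691$ ($A = 4 - \left(9312 - 3617\right) = 4 - 5695 = -5691$)
$\frac{-48501 + y}{F{\left(183,-146 \right)} + A} = \frac{-48501 + 9 \sqrt{12502}}{\left(-7 - 146\right) - 5691} = \frac{-48501 + 9 \sqrt{12502}}{-153 - 5691} = \frac{-48501 + 9 \sqrt{12502}}{-5844} = \left(-48501 + 9 \sqrt{12502}\right) \left(- \frac{1}{5844}\right) = \frac{16167}{1948} - \frac{3 \sqrt{12502}}{1948}$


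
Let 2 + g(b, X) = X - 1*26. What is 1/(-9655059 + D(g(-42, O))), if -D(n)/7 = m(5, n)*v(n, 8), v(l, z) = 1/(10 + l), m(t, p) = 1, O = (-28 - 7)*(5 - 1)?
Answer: -158/1525499315 ≈ -1.0357e-7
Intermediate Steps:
O = -140 (O = -35*4 = -140)
g(b, X) = -28 + X (g(b, X) = -2 + (X - 1*26) = -2 + (X - 26) = -2 + (-26 + X) = -28 + X)
D(n) = -7/(10 + n)
1/(-9655059 + D(g(-42, O))) = 1/(-9655059 - 7/(10 + (-28 - 140))) = 1/(-9655059 - 7/(10 - 168)) = 1/(-9655059 - 7/(-158)) = 1/(-9655059 - 7*(-1/158)) = 1/(-9655059 + 7/158) = 1/(-1525499315/158) = -158/1525499315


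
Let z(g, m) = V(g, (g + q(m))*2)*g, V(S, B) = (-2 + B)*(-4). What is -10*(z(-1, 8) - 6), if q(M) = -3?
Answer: 460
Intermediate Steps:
V(S, B) = 8 - 4*B
z(g, m) = g*(32 - 8*g) (z(g, m) = (8 - 4*(g - 3)*2)*g = (8 - 4*(-3 + g)*2)*g = (8 - 4*(-6 + 2*g))*g = (8 + (24 - 8*g))*g = (32 - 8*g)*g = g*(32 - 8*g))
-10*(z(-1, 8) - 6) = -10*(8*(-1)*(4 - 1*(-1)) - 6) = -10*(8*(-1)*(4 + 1) - 6) = -10*(8*(-1)*5 - 6) = -10*(-40 - 6) = -10*(-46) = 460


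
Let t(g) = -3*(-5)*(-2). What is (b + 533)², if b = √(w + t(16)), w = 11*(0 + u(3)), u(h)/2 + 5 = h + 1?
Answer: 284037 + 2132*I*√13 ≈ 2.8404e+5 + 7687.0*I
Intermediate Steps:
t(g) = -30 (t(g) = 15*(-2) = -30)
u(h) = -8 + 2*h (u(h) = -10 + 2*(h + 1) = -10 + 2*(1 + h) = -10 + (2 + 2*h) = -8 + 2*h)
w = -22 (w = 11*(0 + (-8 + 2*3)) = 11*(0 + (-8 + 6)) = 11*(0 - 2) = 11*(-2) = -22)
b = 2*I*√13 (b = √(-22 - 30) = √(-52) = 2*I*√13 ≈ 7.2111*I)
(b + 533)² = (2*I*√13 + 533)² = (533 + 2*I*√13)²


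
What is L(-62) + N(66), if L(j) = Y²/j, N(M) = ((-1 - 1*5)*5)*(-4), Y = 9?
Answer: 7359/62 ≈ 118.69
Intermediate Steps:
N(M) = 120 (N(M) = ((-1 - 5)*5)*(-4) = -6*5*(-4) = -30*(-4) = 120)
L(j) = 81/j (L(j) = 9²/j = 81/j)
L(-62) + N(66) = 81/(-62) + 120 = 81*(-1/62) + 120 = -81/62 + 120 = 7359/62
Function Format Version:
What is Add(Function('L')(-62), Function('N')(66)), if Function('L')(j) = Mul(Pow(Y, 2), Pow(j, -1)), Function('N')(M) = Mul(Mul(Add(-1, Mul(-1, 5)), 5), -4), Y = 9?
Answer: Rational(7359, 62) ≈ 118.69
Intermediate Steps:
Function('N')(M) = 120 (Function('N')(M) = Mul(Mul(Add(-1, -5), 5), -4) = Mul(Mul(-6, 5), -4) = Mul(-30, -4) = 120)
Function('L')(j) = Mul(81, Pow(j, -1)) (Function('L')(j) = Mul(Pow(9, 2), Pow(j, -1)) = Mul(81, Pow(j, -1)))
Add(Function('L')(-62), Function('N')(66)) = Add(Mul(81, Pow(-62, -1)), 120) = Add(Mul(81, Rational(-1, 62)), 120) = Add(Rational(-81, 62), 120) = Rational(7359, 62)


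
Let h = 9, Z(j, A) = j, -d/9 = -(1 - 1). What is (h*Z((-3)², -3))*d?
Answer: 0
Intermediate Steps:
d = 0 (d = -(-9)*(1 - 1) = -(-9)*0 = -9*0 = 0)
(h*Z((-3)², -3))*d = (9*(-3)²)*0 = (9*9)*0 = 81*0 = 0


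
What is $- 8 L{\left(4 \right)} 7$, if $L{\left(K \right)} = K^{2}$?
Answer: $-896$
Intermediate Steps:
$- 8 L{\left(4 \right)} 7 = - 8 \cdot 4^{2} \cdot 7 = \left(-8\right) 16 \cdot 7 = \left(-128\right) 7 = -896$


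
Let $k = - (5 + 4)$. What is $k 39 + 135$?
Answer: $-216$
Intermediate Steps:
$k = -9$ ($k = \left(-1\right) 9 = -9$)
$k 39 + 135 = \left(-9\right) 39 + 135 = -351 + 135 = -216$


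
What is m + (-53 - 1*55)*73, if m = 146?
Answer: -7738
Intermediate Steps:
m + (-53 - 1*55)*73 = 146 + (-53 - 1*55)*73 = 146 + (-53 - 55)*73 = 146 - 108*73 = 146 - 7884 = -7738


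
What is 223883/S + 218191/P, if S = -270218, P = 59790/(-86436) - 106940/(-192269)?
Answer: -23329528920844218281/14490746947430 ≈ -1.6100e+6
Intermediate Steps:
P = -53626135/395689602 (P = 59790*(-1/86436) - 106940*(-1/192269) = -9965/14406 + 106940/192269 = -53626135/395689602 ≈ -0.13553)
223883/S + 218191/P = 223883/(-270218) + 218191/(-53626135/395689602) = 223883*(-1/270218) + 218191*(-395689602/53626135) = -223883/270218 - 86335909949982/53626135 = -23329528920844218281/14490746947430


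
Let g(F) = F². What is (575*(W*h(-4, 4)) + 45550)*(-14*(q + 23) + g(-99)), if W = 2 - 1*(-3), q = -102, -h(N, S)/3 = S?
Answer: 120522350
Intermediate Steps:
h(N, S) = -3*S
W = 5 (W = 2 + 3 = 5)
(575*(W*h(-4, 4)) + 45550)*(-14*(q + 23) + g(-99)) = (575*(5*(-3*4)) + 45550)*(-14*(-102 + 23) + (-99)²) = (575*(5*(-12)) + 45550)*(-14*(-79) + 9801) = (575*(-60) + 45550)*(1106 + 9801) = (-34500 + 45550)*10907 = 11050*10907 = 120522350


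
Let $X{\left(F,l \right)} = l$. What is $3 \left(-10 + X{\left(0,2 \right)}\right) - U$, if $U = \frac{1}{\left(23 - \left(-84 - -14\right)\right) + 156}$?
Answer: $- \frac{5977}{249} \approx -24.004$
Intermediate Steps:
$U = \frac{1}{249}$ ($U = \frac{1}{\left(23 - \left(-84 + 14\right)\right) + 156} = \frac{1}{\left(23 - -70\right) + 156} = \frac{1}{\left(23 + 70\right) + 156} = \frac{1}{93 + 156} = \frac{1}{249} \approx 0.0040161$)
$3 \left(-10 + X{\left(0,2 \right)}\right) - U = 3 \left(-10 + 2\right) - \frac{1}{249} = 3 \left(-8\right) - \frac{1}{249} = -24 - \frac{1}{249} = - \frac{5977}{249}$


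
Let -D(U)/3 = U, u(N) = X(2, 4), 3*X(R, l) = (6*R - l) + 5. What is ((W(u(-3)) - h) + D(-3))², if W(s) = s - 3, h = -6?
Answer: 2401/9 ≈ 266.78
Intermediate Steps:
X(R, l) = 5/3 + 2*R - l/3 (X(R, l) = ((6*R - l) + 5)/3 = ((-l + 6*R) + 5)/3 = (5 - l + 6*R)/3 = 5/3 + 2*R - l/3)
u(N) = 13/3 (u(N) = 5/3 + 2*2 - ⅓*4 = 5/3 + 4 - 4/3 = 13/3)
W(s) = -3 + s
D(U) = -3*U
((W(u(-3)) - h) + D(-3))² = (((-3 + 13/3) - 1*(-6)) - 3*(-3))² = ((4/3 + 6) + 9)² = (22/3 + 9)² = (49/3)² = 2401/9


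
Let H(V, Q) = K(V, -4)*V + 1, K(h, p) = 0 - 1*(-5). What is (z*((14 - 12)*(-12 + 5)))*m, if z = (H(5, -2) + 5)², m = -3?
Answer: 40362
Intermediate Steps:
K(h, p) = 5 (K(h, p) = 0 + 5 = 5)
H(V, Q) = 1 + 5*V (H(V, Q) = 5*V + 1 = 1 + 5*V)
z = 961 (z = ((1 + 5*5) + 5)² = ((1 + 25) + 5)² = (26 + 5)² = 31² = 961)
(z*((14 - 12)*(-12 + 5)))*m = (961*((14 - 12)*(-12 + 5)))*(-3) = (961*(2*(-7)))*(-3) = (961*(-14))*(-3) = -13454*(-3) = 40362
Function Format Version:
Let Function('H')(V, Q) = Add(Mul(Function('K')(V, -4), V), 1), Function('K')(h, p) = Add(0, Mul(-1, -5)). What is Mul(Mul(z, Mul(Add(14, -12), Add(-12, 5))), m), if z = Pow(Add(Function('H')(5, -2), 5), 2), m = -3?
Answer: 40362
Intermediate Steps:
Function('K')(h, p) = 5 (Function('K')(h, p) = Add(0, 5) = 5)
Function('H')(V, Q) = Add(1, Mul(5, V)) (Function('H')(V, Q) = Add(Mul(5, V), 1) = Add(1, Mul(5, V)))
z = 961 (z = Pow(Add(Add(1, Mul(5, 5)), 5), 2) = Pow(Add(Add(1, 25), 5), 2) = Pow(Add(26, 5), 2) = Pow(31, 2) = 961)
Mul(Mul(z, Mul(Add(14, -12), Add(-12, 5))), m) = Mul(Mul(961, Mul(Add(14, -12), Add(-12, 5))), -3) = Mul(Mul(961, Mul(2, -7)), -3) = Mul(Mul(961, -14), -3) = Mul(-13454, -3) = 40362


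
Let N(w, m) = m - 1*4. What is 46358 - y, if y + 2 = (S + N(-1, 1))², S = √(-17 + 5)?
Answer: 46363 + 12*I*√3 ≈ 46363.0 + 20.785*I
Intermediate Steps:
N(w, m) = -4 + m (N(w, m) = m - 4 = -4 + m)
S = 2*I*√3 (S = √(-12) = 2*I*√3 ≈ 3.4641*I)
y = -2 + (-3 + 2*I*√3)² (y = -2 + (2*I*√3 + (-4 + 1))² = -2 + (2*I*√3 - 3)² = -2 + (-3 + 2*I*√3)² ≈ -5.0 - 20.785*I)
46358 - y = 46358 - (-5 - 12*I*√3) = 46358 + (5 + 12*I*√3) = 46363 + 12*I*√3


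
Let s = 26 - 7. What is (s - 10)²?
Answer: 81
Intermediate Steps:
s = 19
(s - 10)² = (19 - 10)² = 9² = 81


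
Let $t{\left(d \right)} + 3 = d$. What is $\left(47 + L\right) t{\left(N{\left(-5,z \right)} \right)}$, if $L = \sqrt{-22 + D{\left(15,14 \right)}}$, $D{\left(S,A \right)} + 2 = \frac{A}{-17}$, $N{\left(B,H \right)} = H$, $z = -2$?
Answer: $-235 - \frac{5 i \sqrt{7174}}{17} \approx -235.0 - 24.912 i$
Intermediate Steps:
$D{\left(S,A \right)} = -2 - \frac{A}{17}$ ($D{\left(S,A \right)} = -2 + \frac{A}{-17} = -2 + A \left(- \frac{1}{17}\right) = -2 - \frac{A}{17}$)
$t{\left(d \right)} = -3 + d$
$L = \frac{i \sqrt{7174}}{17}$ ($L = \sqrt{-22 - \frac{48}{17}} = \sqrt{- \frac{422}{17}} = \frac{i \sqrt{7174}}{17} \approx 4.9823 i$)
$\left(47 + L\right) t{\left(N{\left(-5,z \right)} \right)} = \left(47 + \frac{i \sqrt{7174}}{17}\right) \left(-3 - 2\right) = \left(47 + \frac{i \sqrt{7174}}{17}\right) \left(-5\right) = -235 - \frac{5 i \sqrt{7174}}{17}$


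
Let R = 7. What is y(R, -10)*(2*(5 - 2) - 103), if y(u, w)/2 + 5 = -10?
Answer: 2910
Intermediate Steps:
y(u, w) = -30 (y(u, w) = -10 + 2*(-10) = -10 - 20 = -30)
y(R, -10)*(2*(5 - 2) - 103) = -30*(2*(5 - 2) - 103) = -30*(2*3 - 103) = -30*(6 - 103) = -30*(-97) = 2910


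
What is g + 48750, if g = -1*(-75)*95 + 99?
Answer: 55974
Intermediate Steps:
g = 7224 (g = 75*95 + 99 = 7125 + 99 = 7224)
g + 48750 = 7224 + 48750 = 55974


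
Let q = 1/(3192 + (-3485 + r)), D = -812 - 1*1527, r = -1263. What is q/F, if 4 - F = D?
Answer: -1/3645708 ≈ -2.7429e-7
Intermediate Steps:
D = -2339 (D = -812 - 1527 = -2339)
F = 2343 (F = 4 - 1*(-2339) = 4 + 2339 = 2343)
q = -1/1556 (q = 1/(3192 + (-3485 - 1263)) = 1/(3192 - 4748) = 1/(-1556) = -1/1556 ≈ -0.00064267)
q/F = -1/1556/2343 = -1/1556*1/2343 = -1/3645708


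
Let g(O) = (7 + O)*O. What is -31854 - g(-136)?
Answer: -49398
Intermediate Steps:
g(O) = O*(7 + O)
-31854 - g(-136) = -31854 - (-136)*(7 - 136) = -31854 - (-136)*(-129) = -31854 - 1*17544 = -31854 - 17544 = -49398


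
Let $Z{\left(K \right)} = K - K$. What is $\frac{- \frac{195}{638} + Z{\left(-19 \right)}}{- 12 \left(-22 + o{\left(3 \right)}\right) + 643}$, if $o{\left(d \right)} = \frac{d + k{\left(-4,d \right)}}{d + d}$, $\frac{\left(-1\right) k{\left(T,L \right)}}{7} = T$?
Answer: $- \frac{3}{8294} \approx -0.00036171$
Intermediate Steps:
$Z{\left(K \right)} = 0$
$k{\left(T,L \right)} = - 7 T$
$o{\left(d \right)} = \frac{28 + d}{2 d}$ ($o{\left(d \right)} = \frac{d - -28}{d + d} = \frac{d + 28}{2 d} = \left(28 + d\right) \frac{1}{2 d} = \frac{28 + d}{2 d}$)
$\frac{- \frac{195}{638} + Z{\left(-19 \right)}}{- 12 \left(-22 + o{\left(3 \right)}\right) + 643} = \frac{- \frac{195}{638} + 0}{- 12 \left(-22 + \frac{28 + 3}{2 \cdot 3}\right) + 643} = \frac{\left(-195\right) \frac{1}{638} + 0}{- 12 \left(-22 + \frac{1}{2} \cdot \frac{1}{3} \cdot 31\right) + 643} = \frac{- \frac{195}{638} + 0}{- 12 \left(-22 + \frac{31}{6}\right) + 643} = - \frac{195}{638 \left(\left(-12\right) \left(- \frac{101}{6}\right) + 643\right)} = - \frac{195}{638 \left(202 + 643\right)} = - \frac{195}{638 \cdot 845} = \left(- \frac{195}{638}\right) \frac{1}{845} = - \frac{3}{8294}$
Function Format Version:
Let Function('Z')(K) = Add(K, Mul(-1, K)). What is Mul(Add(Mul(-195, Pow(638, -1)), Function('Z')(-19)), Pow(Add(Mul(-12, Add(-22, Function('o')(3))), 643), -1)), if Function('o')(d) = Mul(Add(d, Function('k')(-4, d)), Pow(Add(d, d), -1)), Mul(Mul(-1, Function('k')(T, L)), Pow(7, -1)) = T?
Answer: Rational(-3, 8294) ≈ -0.00036171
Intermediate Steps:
Function('Z')(K) = 0
Function('k')(T, L) = Mul(-7, T)
Function('o')(d) = Mul(Rational(1, 2), Pow(d, -1), Add(28, d)) (Function('o')(d) = Mul(Add(d, Mul(-7, -4)), Pow(Add(d, d), -1)) = Mul(Add(d, 28), Pow(Mul(2, d), -1)) = Mul(Add(28, d), Mul(Rational(1, 2), Pow(d, -1))) = Mul(Rational(1, 2), Pow(d, -1), Add(28, d)))
Mul(Add(Mul(-195, Pow(638, -1)), Function('Z')(-19)), Pow(Add(Mul(-12, Add(-22, Function('o')(3))), 643), -1)) = Mul(Add(Mul(-195, Pow(638, -1)), 0), Pow(Add(Mul(-12, Add(-22, Mul(Rational(1, 2), Pow(3, -1), Add(28, 3)))), 643), -1)) = Mul(Add(Mul(-195, Rational(1, 638)), 0), Pow(Add(Mul(-12, Add(-22, Mul(Rational(1, 2), Rational(1, 3), 31))), 643), -1)) = Mul(Add(Rational(-195, 638), 0), Pow(Add(Mul(-12, Add(-22, Rational(31, 6))), 643), -1)) = Mul(Rational(-195, 638), Pow(Add(Mul(-12, Rational(-101, 6)), 643), -1)) = Mul(Rational(-195, 638), Pow(Add(202, 643), -1)) = Mul(Rational(-195, 638), Pow(845, -1)) = Mul(Rational(-195, 638), Rational(1, 845)) = Rational(-3, 8294)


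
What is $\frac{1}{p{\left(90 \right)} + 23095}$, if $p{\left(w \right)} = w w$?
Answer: $\frac{1}{31195} \approx 3.2056 \cdot 10^{-5}$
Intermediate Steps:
$p{\left(w \right)} = w^{2}$
$\frac{1}{p{\left(90 \right)} + 23095} = \frac{1}{90^{2} + 23095} = \frac{1}{8100 + 23095} = \frac{1}{31195}$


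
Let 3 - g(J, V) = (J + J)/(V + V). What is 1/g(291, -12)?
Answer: 4/109 ≈ 0.036697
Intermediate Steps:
g(J, V) = 3 - J/V (g(J, V) = 3 - (J + J)/(V + V) = 3 - 2*J/(2*V) = 3 - 2*J*1/(2*V) = 3 - J/V)
1/g(291, -12) = 1/(3 - 1*291/(-12)) = 1/(3 - 1*291*(-1/12)) = 1/(3 + 97/4) = 1/(109/4) = 4/109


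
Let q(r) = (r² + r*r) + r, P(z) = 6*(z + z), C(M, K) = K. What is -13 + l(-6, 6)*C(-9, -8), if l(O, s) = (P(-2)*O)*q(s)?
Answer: -89869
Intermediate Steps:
P(z) = 12*z (P(z) = 6*(2*z) = 12*z)
q(r) = r + 2*r² (q(r) = (r² + r²) + r = 2*r² + r = r + 2*r²)
l(O, s) = -24*O*s*(1 + 2*s) (l(O, s) = ((12*(-2))*O)*(s*(1 + 2*s)) = (-24*O)*(s*(1 + 2*s)) = -24*O*s*(1 + 2*s))
-13 + l(-6, 6)*C(-9, -8) = -13 - 24*(-6)*6*(1 + 2*6)*(-8) = -13 - 24*(-6)*6*(1 + 12)*(-8) = -13 - 24*(-6)*6*13*(-8) = -13 + 11232*(-8) = -13 - 89856 = -89869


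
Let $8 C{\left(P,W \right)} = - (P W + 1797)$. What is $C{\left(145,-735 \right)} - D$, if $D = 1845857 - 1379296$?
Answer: $- \frac{1813855}{4} \approx -4.5346 \cdot 10^{5}$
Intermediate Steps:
$D = 466561$
$C{\left(P,W \right)} = - \frac{1797}{8} - \frac{P W}{8}$ ($C{\left(P,W \right)} = \frac{\left(-1\right) \left(P W + 1797\right)}{8} = \frac{\left(-1\right) \left(1797 + P W\right)}{8} = \frac{-1797 - P W}{8} = - \frac{1797}{8} - \frac{P W}{8}$)
$C{\left(145,-735 \right)} - D = \left(- \frac{1797}{8} - \frac{145}{8} \left(-735\right)\right) - 466561 = \left(- \frac{1797}{8} + \frac{106575}{8}\right) - 466561 = \frac{52389}{4} - 466561 = - \frac{1813855}{4}$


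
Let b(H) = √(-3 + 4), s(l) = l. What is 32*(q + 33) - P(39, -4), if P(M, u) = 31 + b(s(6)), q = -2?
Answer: 960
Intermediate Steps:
b(H) = 1 (b(H) = √1 = 1)
P(M, u) = 32 (P(M, u) = 31 + 1 = 32)
32*(q + 33) - P(39, -4) = 32*(-2 + 33) - 1*32 = 32*31 - 32 = 992 - 32 = 960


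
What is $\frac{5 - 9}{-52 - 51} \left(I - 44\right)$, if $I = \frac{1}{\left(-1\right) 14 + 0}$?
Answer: $- \frac{1234}{721} \approx -1.7115$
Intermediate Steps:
$I = - \frac{1}{14}$ ($I = \frac{1}{-14 + 0} = \frac{1}{-14} = - \frac{1}{14} \approx -0.071429$)
$\frac{5 - 9}{-52 - 51} \left(I - 44\right) = \frac{5 - 9}{-52 - 51} \left(- \frac{1}{14} - 44\right) = - \frac{4}{-103} \left(- \frac{617}{14}\right) = \left(-4\right) \left(- \frac{1}{103}\right) \left(- \frac{617}{14}\right) = \frac{4}{103} \left(- \frac{617}{14}\right) = - \frac{1234}{721}$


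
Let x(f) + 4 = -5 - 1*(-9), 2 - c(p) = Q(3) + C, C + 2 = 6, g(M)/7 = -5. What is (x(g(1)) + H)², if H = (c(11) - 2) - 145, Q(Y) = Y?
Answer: 23104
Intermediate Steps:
g(M) = -35 (g(M) = 7*(-5) = -35)
C = 4 (C = -2 + 6 = 4)
c(p) = -5 (c(p) = 2 - (3 + 4) = 2 - 1*7 = 2 - 7 = -5)
x(f) = 0 (x(f) = -4 + (-5 - 1*(-9)) = -4 + (-5 + 9) = -4 + 4 = 0)
H = -152 (H = (-5 - 2) - 145 = -7 - 145 = -152)
(x(g(1)) + H)² = (0 - 152)² = (-152)² = 23104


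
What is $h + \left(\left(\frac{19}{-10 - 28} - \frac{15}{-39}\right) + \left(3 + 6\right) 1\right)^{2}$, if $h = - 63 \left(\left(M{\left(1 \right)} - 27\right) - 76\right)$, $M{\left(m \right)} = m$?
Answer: $\frac{4397337}{676} \approx 6504.9$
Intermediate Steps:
$h = 6426$ ($h = - 63 \left(\left(1 - 27\right) - 76\right) = - 63 \left(-26 - 76\right) = \left(-63\right) \left(-102\right) = 6426$)
$h + \left(\left(\frac{19}{-10 - 28} - \frac{15}{-39}\right) + \left(3 + 6\right) 1\right)^{2} = 6426 + \left(\left(\frac{19}{-10 - 28} - \frac{15}{-39}\right) + \left(3 + 6\right) 1\right)^{2} = 6426 + \left(\left(\frac{19}{-10 - 28} - - \frac{5}{13}\right) + 9 \cdot 1\right)^{2} = 6426 + \left(\left(\frac{19}{-38} + \frac{5}{13}\right) + 9\right)^{2} = 6426 + \left(\left(19 \left(- \frac{1}{38}\right) + \frac{5}{13}\right) + 9\right)^{2} = 6426 + \left(\left(- \frac{1}{2} + \frac{5}{13}\right) + 9\right)^{2} = 6426 + \left(- \frac{3}{26} + 9\right)^{2} = 6426 + \left(\frac{231}{26}\right)^{2} = 6426 + \frac{53361}{676} = \frac{4397337}{676}$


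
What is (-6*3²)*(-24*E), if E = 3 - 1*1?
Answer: 2592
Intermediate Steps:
E = 2 (E = 3 - 1 = 2)
(-6*3²)*(-24*E) = (-6*3²)*(-24*2) = -6*9*(-48) = -54*(-48) = 2592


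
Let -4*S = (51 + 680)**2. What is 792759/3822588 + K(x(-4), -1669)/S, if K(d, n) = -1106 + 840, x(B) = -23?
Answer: 12960203807/61898240796 ≈ 0.20938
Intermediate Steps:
K(d, n) = -266
S = -534361/4 (S = -(51 + 680)**2/4 = -1/4*731**2 = -1/4*534361 = -534361/4 ≈ -1.3359e+5)
792759/3822588 + K(x(-4), -1669)/S = 792759/3822588 - 266/(-534361/4) = 792759*(1/3822588) - 266*(-4/534361) = 24023/115836 + 1064/534361 = 12960203807/61898240796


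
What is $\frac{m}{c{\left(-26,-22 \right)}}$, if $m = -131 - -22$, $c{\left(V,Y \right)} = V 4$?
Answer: $\frac{109}{104} \approx 1.0481$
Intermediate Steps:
$c{\left(V,Y \right)} = 4 V$
$m = -109$ ($m = -131 + 22 = -109$)
$\frac{m}{c{\left(-26,-22 \right)}} = - \frac{109}{4 \left(-26\right)} = - \frac{109}{-104} = \left(-109\right) \left(- \frac{1}{104}\right) = \frac{109}{104}$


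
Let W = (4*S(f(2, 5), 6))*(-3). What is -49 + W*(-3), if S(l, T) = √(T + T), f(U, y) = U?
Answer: -49 + 72*√3 ≈ 75.708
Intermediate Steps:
S(l, T) = √2*√T (S(l, T) = √(2*T) = √2*√T)
W = -24*√3 (W = (4*(√2*√6))*(-3) = (4*(2*√3))*(-3) = (8*√3)*(-3) = -24*√3 ≈ -41.569)
-49 + W*(-3) = -49 - 24*√3*(-3) = -49 + 72*√3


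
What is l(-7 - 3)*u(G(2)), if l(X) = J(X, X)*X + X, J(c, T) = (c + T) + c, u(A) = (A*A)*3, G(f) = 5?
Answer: 21750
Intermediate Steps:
u(A) = 3*A² (u(A) = A²*3 = 3*A²)
J(c, T) = T + 2*c (J(c, T) = (T + c) + c = T + 2*c)
l(X) = X + 3*X² (l(X) = (X + 2*X)*X + X = (3*X)*X + X = 3*X² + X = X + 3*X²)
l(-7 - 3)*u(G(2)) = ((-7 - 3)*(1 + 3*(-7 - 3)))*(3*5²) = (-10*(1 + 3*(-10)))*(3*25) = -10*(1 - 30)*75 = -10*(-29)*75 = 290*75 = 21750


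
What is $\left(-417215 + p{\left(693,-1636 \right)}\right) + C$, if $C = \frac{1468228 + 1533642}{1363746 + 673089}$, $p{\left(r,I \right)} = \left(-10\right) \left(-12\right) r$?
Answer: $- \frac{136082382811}{407367} \approx -3.3405 \cdot 10^{5}$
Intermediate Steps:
$p{\left(r,I \right)} = 120 r$
$C = \frac{600374}{407367}$ ($C = \frac{3001870}{2036835} = 3001870 \cdot \frac{1}{2036835} = \frac{600374}{407367} \approx 1.4738$)
$\left(-417215 + p{\left(693,-1636 \right)}\right) + C = \left(-417215 + 120 \cdot 693\right) + \frac{600374}{407367} = \left(-417215 + 83160\right) + \frac{600374}{407367} = -334055 + \frac{600374}{407367} = - \frac{136082382811}{407367}$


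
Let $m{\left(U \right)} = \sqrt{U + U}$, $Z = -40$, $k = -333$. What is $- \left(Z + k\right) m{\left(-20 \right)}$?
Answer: $746 i \sqrt{10} \approx 2359.1 i$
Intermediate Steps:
$m{\left(U \right)} = \sqrt{2} \sqrt{U}$ ($m{\left(U \right)} = \sqrt{2 U} = \sqrt{2} \sqrt{U}$)
$- \left(Z + k\right) m{\left(-20 \right)} = - \left(-40 - 333\right) \sqrt{2} \sqrt{-20} = - \left(-373\right) \sqrt{2} \cdot 2 i \sqrt{5} = - \left(-373\right) 2 i \sqrt{10} = - \left(-746\right) i \sqrt{10} = 746 i \sqrt{10}$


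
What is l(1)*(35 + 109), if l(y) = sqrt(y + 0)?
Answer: 144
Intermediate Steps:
l(y) = sqrt(y)
l(1)*(35 + 109) = sqrt(1)*(35 + 109) = 1*144 = 144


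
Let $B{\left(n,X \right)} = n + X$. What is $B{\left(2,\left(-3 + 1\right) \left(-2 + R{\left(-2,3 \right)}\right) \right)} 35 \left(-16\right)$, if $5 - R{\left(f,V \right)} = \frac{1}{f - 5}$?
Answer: $2400$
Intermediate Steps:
$R{\left(f,V \right)} = 5 - \frac{1}{-5 + f}$ ($R{\left(f,V \right)} = 5 - \frac{1}{f - 5} = 5 - \frac{1}{-5 + f}$)
$B{\left(n,X \right)} = X + n$
$B{\left(2,\left(-3 + 1\right) \left(-2 + R{\left(-2,3 \right)}\right) \right)} 35 \left(-16\right) = \left(\left(-3 + 1\right) \left(-2 + \frac{-26 + 5 \left(-2\right)}{-5 - 2}\right) + 2\right) 35 \left(-16\right) = \left(- 2 \left(-2 + \frac{-26 - 10}{-7}\right) + 2\right) 35 \left(-16\right) = \left(- 2 \left(-2 - - \frac{36}{7}\right) + 2\right) 35 \left(-16\right) = \left(- 2 \left(-2 + \frac{36}{7}\right) + 2\right) 35 \left(-16\right) = \left(\left(-2\right) \frac{22}{7} + 2\right) 35 \left(-16\right) = \left(- \frac{44}{7} + 2\right) 35 \left(-16\right) = \left(- \frac{30}{7}\right) 35 \left(-16\right) = \left(-150\right) \left(-16\right) = 2400$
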